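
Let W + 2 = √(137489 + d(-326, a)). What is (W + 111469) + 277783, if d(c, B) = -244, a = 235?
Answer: 389250 + √137245 ≈ 3.8962e+5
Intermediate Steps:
W = -2 + √137245 (W = -2 + √(137489 - 244) = -2 + √137245 ≈ 368.47)
(W + 111469) + 277783 = ((-2 + √137245) + 111469) + 277783 = (111467 + √137245) + 277783 = 389250 + √137245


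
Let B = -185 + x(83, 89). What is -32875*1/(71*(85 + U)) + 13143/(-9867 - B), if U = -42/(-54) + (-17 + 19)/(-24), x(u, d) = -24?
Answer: -2861804001/423088006 ≈ -6.7641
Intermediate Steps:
U = 25/36 (U = -42*(-1/54) + 2*(-1/24) = 7/9 - 1/12 = 25/36 ≈ 0.69444)
B = -209 (B = -185 - 24 = -209)
-32875*1/(71*(85 + U)) + 13143/(-9867 - B) = -32875*1/(71*(85 + 25/36)) + 13143/(-9867 - 1*(-209)) = -32875/((3085/36)*71) + 13143/(-9867 + 209) = -32875/219035/36 + 13143/(-9658) = -32875*36/219035 + 13143*(-1/9658) = -236700/43807 - 13143/9658 = -2861804001/423088006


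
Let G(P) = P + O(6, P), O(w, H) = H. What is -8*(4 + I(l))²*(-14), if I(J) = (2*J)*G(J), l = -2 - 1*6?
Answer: 7571200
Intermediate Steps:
l = -8 (l = -2 - 6 = -8)
G(P) = 2*P (G(P) = P + P = 2*P)
I(J) = 4*J² (I(J) = (2*J)*(2*J) = 4*J²)
-8*(4 + I(l))²*(-14) = -8*(4 + 4*(-8)²)²*(-14) = -8*(4 + 4*64)²*(-14) = -8*(4 + 256)²*(-14) = -8*260²*(-14) = -8*67600*(-14) = -540800*(-14) = 7571200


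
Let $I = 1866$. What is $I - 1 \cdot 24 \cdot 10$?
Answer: $1626$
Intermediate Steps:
$I - 1 \cdot 24 \cdot 10 = 1866 - 1 \cdot 24 \cdot 10 = 1866 - 24 \cdot 10 = 1866 - 240 = 1626$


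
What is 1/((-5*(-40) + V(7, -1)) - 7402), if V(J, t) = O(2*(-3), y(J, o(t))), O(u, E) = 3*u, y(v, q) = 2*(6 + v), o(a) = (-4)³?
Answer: -1/7220 ≈ -0.00013850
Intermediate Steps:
o(a) = -64
y(v, q) = 12 + 2*v
V(J, t) = -18 (V(J, t) = 3*(2*(-3)) = 3*(-6) = -18)
1/((-5*(-40) + V(7, -1)) - 7402) = 1/((-5*(-40) - 18) - 7402) = 1/((200 - 18) - 7402) = 1/(182 - 7402) = 1/(-7220) = -1/7220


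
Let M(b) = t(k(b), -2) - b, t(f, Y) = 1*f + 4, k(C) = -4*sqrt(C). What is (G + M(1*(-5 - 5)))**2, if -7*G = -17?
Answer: 5385/49 - 920*I*sqrt(10)/7 ≈ 109.9 - 415.61*I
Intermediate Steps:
t(f, Y) = 4 + f (t(f, Y) = f + 4 = 4 + f)
G = 17/7 (G = -1/7*(-17) = 17/7 ≈ 2.4286)
M(b) = 4 - b - 4*sqrt(b) (M(b) = (4 - 4*sqrt(b)) - b = 4 - b - 4*sqrt(b))
(G + M(1*(-5 - 5)))**2 = (17/7 + (4 - (-5 - 5) - 4*sqrt(-5 - 5)))**2 = (17/7 + (4 - (-10) - 4*I*sqrt(10)))**2 = (17/7 + (4 - 1*(-10) - 4*I*sqrt(10)))**2 = (17/7 + (4 + 10 - 4*I*sqrt(10)))**2 = (17/7 + (14 - 4*I*sqrt(10)))**2 = (115/7 - 4*I*sqrt(10))**2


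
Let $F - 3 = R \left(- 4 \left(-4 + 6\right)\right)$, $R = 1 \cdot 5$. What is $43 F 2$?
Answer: $-3182$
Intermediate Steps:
$R = 5$
$F = -37$ ($F = 3 + 5 \left(- 4 \left(-4 + 6\right)\right) = 3 + 5 \left(\left(-4\right) 2\right) = 3 + 5 \left(-8\right) = 3 - 40 = -37$)
$43 F 2 = 43 \left(-37\right) 2 = \left(-1591\right) 2 = -3182$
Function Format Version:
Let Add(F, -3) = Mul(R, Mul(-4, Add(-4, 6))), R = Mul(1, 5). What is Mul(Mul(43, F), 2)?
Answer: -3182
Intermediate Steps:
R = 5
F = -37 (F = Add(3, Mul(5, Mul(-4, Add(-4, 6)))) = Add(3, Mul(5, Mul(-4, 2))) = Add(3, Mul(5, -8)) = Add(3, -40) = -37)
Mul(Mul(43, F), 2) = Mul(Mul(43, -37), 2) = Mul(-1591, 2) = -3182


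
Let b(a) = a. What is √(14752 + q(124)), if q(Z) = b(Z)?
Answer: 2*√3719 ≈ 121.97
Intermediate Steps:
q(Z) = Z
√(14752 + q(124)) = √(14752 + 124) = √14876 = 2*√3719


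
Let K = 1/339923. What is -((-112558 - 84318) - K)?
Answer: 66922680549/339923 ≈ 1.9688e+5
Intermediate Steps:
K = 1/339923 ≈ 2.9418e-6
-((-112558 - 84318) - K) = -((-112558 - 84318) - 1*1/339923) = -(-196876 - 1/339923) = -1*(-66922680549/339923) = 66922680549/339923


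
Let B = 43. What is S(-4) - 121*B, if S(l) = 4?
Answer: -5199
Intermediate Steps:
S(-4) - 121*B = 4 - 121*43 = 4 - 5203 = -5199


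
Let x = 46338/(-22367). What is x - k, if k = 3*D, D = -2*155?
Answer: 20754972/22367 ≈ 927.93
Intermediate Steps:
x = -46338/22367 (x = 46338*(-1/22367) = -46338/22367 ≈ -2.0717)
D = -310
k = -930 (k = 3*(-310) = -930)
x - k = -46338/22367 - 1*(-930) = -46338/22367 + 930 = 20754972/22367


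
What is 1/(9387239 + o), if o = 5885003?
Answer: 1/15272242 ≈ 6.5478e-8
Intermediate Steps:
1/(9387239 + o) = 1/(9387239 + 5885003) = 1/15272242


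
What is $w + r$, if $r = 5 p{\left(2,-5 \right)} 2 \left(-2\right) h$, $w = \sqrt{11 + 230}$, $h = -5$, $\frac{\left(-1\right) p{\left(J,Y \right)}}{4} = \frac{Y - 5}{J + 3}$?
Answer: $800 + \sqrt{241} \approx 815.52$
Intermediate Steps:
$p{\left(J,Y \right)} = - \frac{4 \left(-5 + Y\right)}{3 + J}$ ($p{\left(J,Y \right)} = - 4 \frac{Y - 5}{J + 3} = - 4 \frac{-5 + Y}{3 + J} = - \frac{4 \left(-5 + Y\right)}{3 + J}$)
$w = \sqrt{241} \approx 15.524$
$r = 800$ ($r = 5 \frac{4 \left(5 - -5\right)}{3 + 2} \cdot 2 \left(-2\right) \left(-5\right) = 5 \frac{4 \left(5 + 5\right)}{5} \cdot 2 \left(-2\right) \left(-5\right) = 5 \cdot 4 \cdot \frac{1}{5} \cdot 10 \cdot 2 \left(-2\right) \left(-5\right) = 5 \cdot 8 \cdot 2 \left(-2\right) \left(-5\right) = 40 \cdot 2 \left(-2\right) \left(-5\right) = 80 \left(-2\right) \left(-5\right) = \left(-160\right) \left(-5\right) = 800$)
$w + r = \sqrt{241} + 800 = 800 + \sqrt{241}$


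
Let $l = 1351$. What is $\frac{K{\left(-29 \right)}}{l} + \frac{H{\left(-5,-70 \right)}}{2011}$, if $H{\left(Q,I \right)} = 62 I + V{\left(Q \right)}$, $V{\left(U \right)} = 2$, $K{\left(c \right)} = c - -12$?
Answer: $- \frac{5894825}{2716861} \approx -2.1697$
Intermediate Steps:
$K{\left(c \right)} = 12 + c$ ($K{\left(c \right)} = c + 12 = 12 + c$)
$H{\left(Q,I \right)} = 2 + 62 I$ ($H{\left(Q,I \right)} = 62 I + 2 = 2 + 62 I$)
$\frac{K{\left(-29 \right)}}{l} + \frac{H{\left(-5,-70 \right)}}{2011} = \frac{12 - 29}{1351} + \frac{2 + 62 \left(-70\right)}{2011} = \left(-17\right) \frac{1}{1351} + \left(2 - 4340\right) \frac{1}{2011} = - \frac{17}{1351} - \frac{4338}{2011} = - \frac{5894825}{2716861}$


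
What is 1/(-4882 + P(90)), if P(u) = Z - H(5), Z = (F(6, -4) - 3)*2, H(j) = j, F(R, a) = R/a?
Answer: -1/4896 ≈ -0.00020425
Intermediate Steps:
Z = -9 (Z = (6/(-4) - 3)*2 = (6*(-¼) - 3)*2 = (-3/2 - 3)*2 = -9/2*2 = -9)
P(u) = -14 (P(u) = -9 - 1*5 = -9 - 5 = -14)
1/(-4882 + P(90)) = 1/(-4882 - 14) = 1/(-4896) = -1/4896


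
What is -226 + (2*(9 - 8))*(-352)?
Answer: -930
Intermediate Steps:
-226 + (2*(9 - 8))*(-352) = -226 + (2*1)*(-352) = -226 + 2*(-352) = -226 - 704 = -930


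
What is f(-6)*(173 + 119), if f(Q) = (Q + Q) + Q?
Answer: -5256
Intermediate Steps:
f(Q) = 3*Q (f(Q) = 2*Q + Q = 3*Q)
f(-6)*(173 + 119) = (3*(-6))*(173 + 119) = -18*292 = -5256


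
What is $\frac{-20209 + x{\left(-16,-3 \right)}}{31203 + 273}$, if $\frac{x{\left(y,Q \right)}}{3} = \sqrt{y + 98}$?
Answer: $- \frac{20209}{31476} + \frac{\sqrt{82}}{10492} \approx -0.64118$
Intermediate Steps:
$x{\left(y,Q \right)} = 3 \sqrt{98 + y}$ ($x{\left(y,Q \right)} = 3 \sqrt{y + 98} = 3 \sqrt{98 + y}$)
$\frac{-20209 + x{\left(-16,-3 \right)}}{31203 + 273} = \frac{-20209 + 3 \sqrt{98 - 16}}{31203 + 273} = \frac{-20209 + 3 \sqrt{82}}{31476} = \left(-20209 + 3 \sqrt{82}\right) \frac{1}{31476} = - \frac{20209}{31476} + \frac{\sqrt{82}}{10492}$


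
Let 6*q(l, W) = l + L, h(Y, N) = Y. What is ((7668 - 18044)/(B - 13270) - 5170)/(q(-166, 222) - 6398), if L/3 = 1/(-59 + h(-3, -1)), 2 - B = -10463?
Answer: 1796942776/2234978185 ≈ 0.80401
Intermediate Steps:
B = 10465 (B = 2 - 1*(-10463) = 2 + 10463 = 10465)
L = -3/62 (L = 3/(-59 - 3) = 3/(-62) = 3*(-1/62) = -3/62 ≈ -0.048387)
q(l, W) = -1/124 + l/6 (q(l, W) = (l - 3/62)/6 = (-3/62 + l)/6 = -1/124 + l/6)
((7668 - 18044)/(B - 13270) - 5170)/(q(-166, 222) - 6398) = ((7668 - 18044)/(10465 - 13270) - 5170)/((-1/124 + (1/6)*(-166)) - 6398) = (-10376/(-2805) - 5170)/((-1/124 - 83/3) - 6398) = (-10376*(-1/2805) - 5170)/(-10295/372 - 6398) = (10376/2805 - 5170)/(-2390351/372) = -14491474/2805*(-372/2390351) = 1796942776/2234978185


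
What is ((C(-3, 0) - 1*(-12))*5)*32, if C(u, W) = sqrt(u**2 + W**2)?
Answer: 2400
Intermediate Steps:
C(u, W) = sqrt(W**2 + u**2)
((C(-3, 0) - 1*(-12))*5)*32 = ((sqrt(0**2 + (-3)**2) - 1*(-12))*5)*32 = ((sqrt(0 + 9) + 12)*5)*32 = ((sqrt(9) + 12)*5)*32 = ((3 + 12)*5)*32 = (15*5)*32 = 75*32 = 2400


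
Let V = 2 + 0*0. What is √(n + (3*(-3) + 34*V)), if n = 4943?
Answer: √5002 ≈ 70.725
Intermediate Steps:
V = 2 (V = 2 + 0 = 2)
√(n + (3*(-3) + 34*V)) = √(4943 + (3*(-3) + 34*2)) = √(4943 + (-9 + 68)) = √(4943 + 59) = √5002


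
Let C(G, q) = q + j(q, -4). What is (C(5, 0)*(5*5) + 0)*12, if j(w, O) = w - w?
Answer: 0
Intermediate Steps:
j(w, O) = 0
C(G, q) = q (C(G, q) = q + 0 = q)
(C(5, 0)*(5*5) + 0)*12 = (0*(5*5) + 0)*12 = (0*25 + 0)*12 = (0 + 0)*12 = 0*12 = 0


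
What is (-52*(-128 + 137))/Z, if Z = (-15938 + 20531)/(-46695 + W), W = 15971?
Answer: 4792944/1531 ≈ 3130.6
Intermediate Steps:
Z = -4593/30724 (Z = (-15938 + 20531)/(-46695 + 15971) = 4593/(-30724) = 4593*(-1/30724) = -4593/30724 ≈ -0.14949)
(-52*(-128 + 137))/Z = (-52*(-128 + 137))/(-4593/30724) = -52*9*(-30724/4593) = -468*(-30724/4593) = 4792944/1531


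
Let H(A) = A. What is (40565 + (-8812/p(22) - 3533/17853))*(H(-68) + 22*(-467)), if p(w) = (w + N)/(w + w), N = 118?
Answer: -244242798849008/624855 ≈ -3.9088e+8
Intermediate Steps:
p(w) = (118 + w)/(2*w) (p(w) = (w + 118)/(w + w) = (118 + w)/((2*w)) = (118 + w)*(1/(2*w)) = (118 + w)/(2*w))
(40565 + (-8812/p(22) - 3533/17853))*(H(-68) + 22*(-467)) = (40565 + (-8812*44/(118 + 22) - 3533/17853))*(-68 + 22*(-467)) = (40565 + (-8812/((1/2)*(1/22)*140) - 3533*1/17853))*(-68 - 10274) = (40565 + (-8812/35/11 - 3533/17853))*(-10342) = (40565 + (-8812*11/35 - 3533/17853))*(-10342) = (40565 + (-96932/35 - 3533/17853))*(-10342) = (40565 - 1730650651/624855)*(-10342) = (23616592424/624855)*(-10342) = -244242798849008/624855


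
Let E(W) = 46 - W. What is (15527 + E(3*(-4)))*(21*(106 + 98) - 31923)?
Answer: -430753815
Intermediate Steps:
(15527 + E(3*(-4)))*(21*(106 + 98) - 31923) = (15527 + (46 - 3*(-4)))*(21*(106 + 98) - 31923) = (15527 + (46 - 1*(-12)))*(21*204 - 31923) = (15527 + (46 + 12))*(4284 - 31923) = (15527 + 58)*(-27639) = 15585*(-27639) = -430753815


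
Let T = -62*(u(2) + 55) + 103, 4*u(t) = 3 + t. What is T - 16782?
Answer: -40333/2 ≈ -20167.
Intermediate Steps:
u(t) = ¾ + t/4 (u(t) = (3 + t)/4 = ¾ + t/4)
T = -6769/2 (T = -62*((¾ + (¼)*2) + 55) + 103 = -62*((¾ + ½) + 55) + 103 = -62*(5/4 + 55) + 103 = -62*225/4 + 103 = -6975/2 + 103 = -6769/2 ≈ -3384.5)
T - 16782 = -6769/2 - 16782 = -40333/2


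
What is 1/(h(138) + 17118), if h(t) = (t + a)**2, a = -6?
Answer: 1/34542 ≈ 2.8950e-5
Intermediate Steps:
h(t) = (-6 + t)**2 (h(t) = (t - 6)**2 = (-6 + t)**2)
1/(h(138) + 17118) = 1/((-6 + 138)**2 + 17118) = 1/(132**2 + 17118) = 1/(17424 + 17118) = 1/34542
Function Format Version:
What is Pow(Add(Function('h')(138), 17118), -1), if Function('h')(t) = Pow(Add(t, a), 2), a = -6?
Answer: Rational(1, 34542) ≈ 2.8950e-5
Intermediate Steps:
Function('h')(t) = Pow(Add(-6, t), 2) (Function('h')(t) = Pow(Add(t, -6), 2) = Pow(Add(-6, t), 2))
Pow(Add(Function('h')(138), 17118), -1) = Pow(Add(Pow(Add(-6, 138), 2), 17118), -1) = Pow(Add(Pow(132, 2), 17118), -1) = Pow(Add(17424, 17118), -1) = Pow(34542, -1) = Rational(1, 34542)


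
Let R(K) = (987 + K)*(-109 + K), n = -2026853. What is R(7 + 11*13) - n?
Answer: 2073470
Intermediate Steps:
R(K) = (-109 + K)*(987 + K)
R(7 + 11*13) - n = (-107583 + (7 + 11*13)² + 878*(7 + 11*13)) - 1*(-2026853) = (-107583 + (7 + 143)² + 878*(7 + 143)) + 2026853 = (-107583 + 150² + 878*150) + 2026853 = (-107583 + 22500 + 131700) + 2026853 = 46617 + 2026853 = 2073470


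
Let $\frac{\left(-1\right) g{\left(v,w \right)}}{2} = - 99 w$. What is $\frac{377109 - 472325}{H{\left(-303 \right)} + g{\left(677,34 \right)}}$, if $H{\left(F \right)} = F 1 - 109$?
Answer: $- \frac{5951}{395} \approx -15.066$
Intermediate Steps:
$g{\left(v,w \right)} = 198 w$ ($g{\left(v,w \right)} = - 2 \left(- 99 w\right) = 198 w$)
$H{\left(F \right)} = -109 + F$ ($H{\left(F \right)} = F - 109 = -109 + F$)
$\frac{377109 - 472325}{H{\left(-303 \right)} + g{\left(677,34 \right)}} = \frac{377109 - 472325}{\left(-109 - 303\right) + 198 \cdot 34} = - \frac{95216}{-412 + 6732} = - \frac{95216}{6320} = \left(-95216\right) \frac{1}{6320} = - \frac{5951}{395}$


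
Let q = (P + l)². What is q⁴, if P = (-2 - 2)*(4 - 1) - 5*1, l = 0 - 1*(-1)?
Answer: 4294967296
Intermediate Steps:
l = 1 (l = 0 + 1 = 1)
P = -17 (P = -4*3 - 5 = -12 - 5 = -17)
q = 256 (q = (-17 + 1)² = (-16)² = 256)
q⁴ = 256⁴ = 4294967296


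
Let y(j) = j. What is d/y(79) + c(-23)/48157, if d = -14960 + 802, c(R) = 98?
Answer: -681799064/3804403 ≈ -179.21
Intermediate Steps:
d = -14158
d/y(79) + c(-23)/48157 = -14158/79 + 98/48157 = -681799064/3804403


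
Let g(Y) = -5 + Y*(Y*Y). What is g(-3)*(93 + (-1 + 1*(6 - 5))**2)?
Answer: -2976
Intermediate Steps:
g(Y) = -5 + Y**3 (g(Y) = -5 + Y*Y**2 = -5 + Y**3)
g(-3)*(93 + (-1 + 1*(6 - 5))**2) = (-5 + (-3)**3)*(93 + (-1 + 1*(6 - 5))**2) = (-5 - 27)*(93 + (-1 + 1*1)**2) = -32*(93 + (-1 + 1)**2) = -32*(93 + 0**2) = -32*(93 + 0) = -32*93 = -2976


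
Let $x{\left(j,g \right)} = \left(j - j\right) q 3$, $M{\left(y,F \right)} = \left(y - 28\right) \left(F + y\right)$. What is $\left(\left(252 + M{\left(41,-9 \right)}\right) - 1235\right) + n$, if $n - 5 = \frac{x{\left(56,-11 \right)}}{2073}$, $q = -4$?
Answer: $-562$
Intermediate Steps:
$M{\left(y,F \right)} = \left(-28 + y\right) \left(F + y\right)$
$x{\left(j,g \right)} = 0$ ($x{\left(j,g \right)} = \left(j - j\right) \left(-4\right) 3 = 0 \left(-4\right) 3 = 0 \cdot 3 = 0$)
$n = 5$ ($n = 5 + \frac{0}{2073} = 5 + 0 \cdot \frac{1}{2073} = 5 + 0 = 5$)
$\left(\left(252 + M{\left(41,-9 \right)}\right) - 1235\right) + n = \left(\left(252 - \left(1265 - 1681\right)\right) - 1235\right) + 5 = \left(\left(252 + \left(1681 + 252 - 1148 - 369\right)\right) - 1235\right) + 5 = \left(\left(252 + 416\right) - 1235\right) + 5 = \left(668 - 1235\right) + 5 = -567 + 5 = -562$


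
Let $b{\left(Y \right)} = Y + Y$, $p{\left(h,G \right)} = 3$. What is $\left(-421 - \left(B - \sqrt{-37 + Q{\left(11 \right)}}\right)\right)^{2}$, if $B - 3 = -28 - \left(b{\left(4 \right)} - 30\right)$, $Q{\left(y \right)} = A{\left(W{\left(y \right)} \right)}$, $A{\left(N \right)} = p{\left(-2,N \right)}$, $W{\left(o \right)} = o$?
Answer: $\left(418 - i \sqrt{34}\right)^{2} \approx 1.7469 \cdot 10^{5} - 4874.7 i$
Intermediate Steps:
$A{\left(N \right)} = 3$
$Q{\left(y \right)} = 3$
$b{\left(Y \right)} = 2 Y$
$B = -3$ ($B = 3 - \left(-2 + 8\right) = 3 - 6 = -3$)
$\left(-421 - \left(B - \sqrt{-37 + Q{\left(11 \right)}}\right)\right)^{2} = \left(-421 + \left(\sqrt{-37 + 3} - -3\right)\right)^{2} = \left(-421 + \left(\sqrt{-34} + 3\right)\right)^{2} = \left(-421 + \left(i \sqrt{34} + 3\right)\right)^{2} = \left(-421 + \left(3 + i \sqrt{34}\right)\right)^{2} = \left(-418 + i \sqrt{34}\right)^{2}$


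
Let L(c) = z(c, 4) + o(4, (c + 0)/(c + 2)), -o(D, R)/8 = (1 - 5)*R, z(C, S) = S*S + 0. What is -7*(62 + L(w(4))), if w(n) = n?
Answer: -2086/3 ≈ -695.33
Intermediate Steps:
z(C, S) = S² (z(C, S) = S² + 0 = S²)
o(D, R) = 32*R (o(D, R) = -8*(1 - 5)*R = -(-32)*R = 32*R)
L(c) = 16 + 32*c/(2 + c) (L(c) = 4² + 32*((c + 0)/(c + 2)) = 16 + 32*(c/(2 + c)) = 16 + 32*c/(2 + c))
-7*(62 + L(w(4))) = -7*(62 + 16*(2 + 3*4)/(2 + 4)) = -7*(62 + 16*(2 + 12)/6) = -7*(62 + 16*(⅙)*14) = -7*(62 + 112/3) = -7*298/3 = -2086/3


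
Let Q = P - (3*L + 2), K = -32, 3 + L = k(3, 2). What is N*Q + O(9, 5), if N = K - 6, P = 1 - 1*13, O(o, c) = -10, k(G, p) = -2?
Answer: -48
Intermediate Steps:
L = -5 (L = -3 - 2 = -5)
P = -12 (P = 1 - 13 = -12)
Q = 1 (Q = -12 - (3*(-5) + 2) = -12 - (-15 + 2) = -12 - 1*(-13) = -12 + 13 = 1)
N = -38 (N = -32 - 6 = -38)
N*Q + O(9, 5) = -38*1 - 10 = -38 - 10 = -48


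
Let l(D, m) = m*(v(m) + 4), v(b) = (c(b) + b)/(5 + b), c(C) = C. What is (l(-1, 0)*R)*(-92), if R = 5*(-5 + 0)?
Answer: 0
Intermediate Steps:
v(b) = 2*b/(5 + b) (v(b) = (b + b)/(5 + b) = (2*b)/(5 + b) = 2*b/(5 + b))
l(D, m) = m*(4 + 2*m/(5 + m)) (l(D, m) = m*(2*m/(5 + m) + 4) = m*(4 + 2*m/(5 + m)))
R = -25 (R = 5*(-5) = -25)
(l(-1, 0)*R)*(-92) = ((2*0*(10 + 3*0)/(5 + 0))*(-25))*(-92) = ((2*0*(10 + 0)/5)*(-25))*(-92) = ((2*0*(⅕)*10)*(-25))*(-92) = (0*(-25))*(-92) = 0*(-92) = 0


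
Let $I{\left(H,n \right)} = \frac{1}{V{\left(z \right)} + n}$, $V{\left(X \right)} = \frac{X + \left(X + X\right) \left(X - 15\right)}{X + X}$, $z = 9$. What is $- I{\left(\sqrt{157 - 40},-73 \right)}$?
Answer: $\frac{2}{157} \approx 0.012739$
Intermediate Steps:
$V{\left(X \right)} = \frac{X + 2 X \left(-15 + X\right)}{2 X}$
$I{\left(H,n \right)} = \frac{1}{- \frac{11}{2} + n}$ ($I{\left(H,n \right)} = \frac{1}{\left(- \frac{29}{2} + 9\right) + n} = \frac{1}{- \frac{11}{2} + n}$)
$- I{\left(\sqrt{157 - 40},-73 \right)} = - \frac{2}{-11 + 2 \left(-73\right)} = - \frac{2}{-11 - 146} = - \frac{2}{-157} = - \frac{2 \left(-1\right)}{157} = \left(-1\right) \left(- \frac{2}{157}\right) = \frac{2}{157}$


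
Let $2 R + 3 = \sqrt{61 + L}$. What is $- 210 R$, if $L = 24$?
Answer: $315 - 105 \sqrt{85} \approx -653.05$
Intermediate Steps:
$R = - \frac{3}{2} + \frac{\sqrt{85}}{2}$ ($R = - \frac{3}{2} + \frac{\sqrt{61 + 24}}{2} = - \frac{3}{2} + \frac{\sqrt{85}}{2} \approx 3.1098$)
$- 210 R = - 210 \left(- \frac{3}{2} + \frac{\sqrt{85}}{2}\right) = 315 - 105 \sqrt{85}$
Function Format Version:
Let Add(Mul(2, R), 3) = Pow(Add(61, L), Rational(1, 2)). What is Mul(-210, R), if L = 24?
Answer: Add(315, Mul(-105, Pow(85, Rational(1, 2)))) ≈ -653.05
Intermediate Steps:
R = Add(Rational(-3, 2), Mul(Rational(1, 2), Pow(85, Rational(1, 2)))) (R = Add(Rational(-3, 2), Mul(Rational(1, 2), Pow(Add(61, 24), Rational(1, 2)))) = Add(Rational(-3, 2), Mul(Rational(1, 2), Pow(85, Rational(1, 2)))) ≈ 3.1098)
Mul(-210, R) = Mul(-210, Add(Rational(-3, 2), Mul(Rational(1, 2), Pow(85, Rational(1, 2))))) = Add(315, Mul(-105, Pow(85, Rational(1, 2))))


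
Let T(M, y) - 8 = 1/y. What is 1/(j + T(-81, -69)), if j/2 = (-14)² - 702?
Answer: -69/69277 ≈ -0.00099600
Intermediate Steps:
T(M, y) = 8 + 1/y
j = -1012 (j = 2*((-14)² - 702) = 2*(196 - 702) = 2*(-506) = -1012)
1/(j + T(-81, -69)) = 1/(-1012 + (8 + 1/(-69))) = 1/(-1012 + (8 - 1/69)) = 1/(-1012 + 551/69) = 1/(-69277/69) = -69/69277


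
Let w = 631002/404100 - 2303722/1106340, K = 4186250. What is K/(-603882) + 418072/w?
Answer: -3265958398401286475/4068363299994 ≈ -8.0277e+5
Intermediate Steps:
w = -107792272/206977775 (w = 631002*(1/404100) - 2303722*1/1106340 = 105167/67350 - 1151861/553170 = -107792272/206977775 ≈ -0.52079)
K/(-603882) + 418072/w = 4186250/(-603882) + 418072/(-107792272/206977775) = 4186250*(-1/603882) + 418072*(-206977775/107792272) = -2093125/301941 - 10816451543725/13474034 = -3265958398401286475/4068363299994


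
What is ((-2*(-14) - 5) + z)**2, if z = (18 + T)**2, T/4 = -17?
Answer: 6365529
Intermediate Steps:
T = -68 (T = 4*(-17) = -68)
z = 2500 (z = (18 - 68)**2 = (-50)**2 = 2500)
((-2*(-14) - 5) + z)**2 = ((-2*(-14) - 5) + 2500)**2 = ((28 - 5) + 2500)**2 = (23 + 2500)**2 = 2523**2 = 6365529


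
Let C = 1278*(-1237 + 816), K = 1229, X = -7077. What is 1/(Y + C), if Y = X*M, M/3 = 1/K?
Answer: -1229/661269933 ≈ -1.8585e-6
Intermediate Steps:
M = 3/1229 ≈ 0.0024410
C = -538038 (C = 1278*(-421) = -538038)
Y = -21231/1229 (Y = -7077*3/1229 = -21231/1229 ≈ -17.275)
1/(Y + C) = 1/(-21231/1229 - 538038) = 1/(-661269933/1229) = -1229/661269933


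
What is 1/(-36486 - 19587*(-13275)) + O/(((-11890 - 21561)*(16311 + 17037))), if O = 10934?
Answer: -17614320221/1797319327517550 ≈ -9.8003e-6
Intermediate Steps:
1/(-36486 - 19587*(-13275)) + O/(((-11890 - 21561)*(16311 + 17037))) = 1/(-36486 - 19587*(-13275)) + 10934/(((-11890 - 21561)*(16311 + 17037))) = -1/13275/(-56073) + 10934/((-33451*33348)) = -1/56073*(-1/13275) + 10934/(-1115523948) = 1/744369075 + 10934*(-1/1115523948) = 1/744369075 - 71/7243662 = -17614320221/1797319327517550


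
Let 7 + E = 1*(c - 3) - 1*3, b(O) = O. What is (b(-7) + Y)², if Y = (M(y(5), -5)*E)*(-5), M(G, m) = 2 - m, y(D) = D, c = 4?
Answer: 94864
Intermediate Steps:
E = -9 (E = -7 + (1*(4 - 3) - 1*3) = -7 + (1*1 - 3) = -7 + (1 - 3) = -7 - 2 = -9)
Y = 315 (Y = ((2 - 1*(-5))*(-9))*(-5) = ((2 + 5)*(-9))*(-5) = (7*(-9))*(-5) = -63*(-5) = 315)
(b(-7) + Y)² = (-7 + 315)² = 308² = 94864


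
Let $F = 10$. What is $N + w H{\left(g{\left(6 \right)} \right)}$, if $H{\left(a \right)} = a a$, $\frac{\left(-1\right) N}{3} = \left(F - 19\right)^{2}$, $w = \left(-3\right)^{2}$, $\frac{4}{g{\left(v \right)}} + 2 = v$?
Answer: $-234$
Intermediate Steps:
$g{\left(v \right)} = \frac{4}{-2 + v}$
$w = 9$
$N = -243$ ($N = - 3 \left(10 - 19\right)^{2} = - 3 \left(-9\right)^{2} = \left(-3\right) 81 = -243$)
$H{\left(a \right)} = a^{2}$
$N + w H{\left(g{\left(6 \right)} \right)} = -243 + 9 \left(\frac{4}{-2 + 6}\right)^{2} = -243 + 9 \left(\frac{4}{4}\right)^{2} = -243 + 9 \left(4 \cdot \frac{1}{4}\right)^{2} = -243 + 9 \cdot 1^{2} = -243 + 9 \cdot 1 = -243 + 9 = -234$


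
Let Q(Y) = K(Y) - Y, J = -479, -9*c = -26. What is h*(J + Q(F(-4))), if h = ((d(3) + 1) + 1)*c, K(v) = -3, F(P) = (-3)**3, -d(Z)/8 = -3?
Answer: -307580/9 ≈ -34176.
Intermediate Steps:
c = 26/9 (c = -1/9*(-26) = 26/9 ≈ 2.8889)
d(Z) = 24 (d(Z) = -8*(-3) = 24)
F(P) = -27
Q(Y) = -3 - Y
h = 676/9 (h = ((24 + 1) + 1)*(26/9) = (25 + 1)*(26/9) = 26*(26/9) = 676/9 ≈ 75.111)
h*(J + Q(F(-4))) = 676*(-479 + (-3 - 1*(-27)))/9 = 676*(-479 + (-3 + 27))/9 = 676*(-479 + 24)/9 = (676/9)*(-455) = -307580/9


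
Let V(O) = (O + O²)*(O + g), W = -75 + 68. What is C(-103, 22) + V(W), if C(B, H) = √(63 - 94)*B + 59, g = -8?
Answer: -571 - 103*I*√31 ≈ -571.0 - 573.48*I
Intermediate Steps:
W = -7
C(B, H) = 59 + I*B*√31 (C(B, H) = √(-31)*B + 59 = (I*√31)*B + 59 = I*B*√31 + 59 = 59 + I*B*√31)
V(O) = (-8 + O)*(O + O²) (V(O) = (O + O²)*(O - 8) = (O + O²)*(-8 + O) = (-8 + O)*(O + O²))
C(-103, 22) + V(W) = (59 + I*(-103)*√31) - 7*(-8 + (-7)² - 7*(-7)) = (59 - 103*I*√31) - 7*(-8 + 49 + 49) = (59 - 103*I*√31) - 7*90 = (59 - 103*I*√31) - 630 = -571 - 103*I*√31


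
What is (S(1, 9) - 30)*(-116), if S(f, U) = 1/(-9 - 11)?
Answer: 17429/5 ≈ 3485.8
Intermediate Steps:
S(f, U) = -1/20 (S(f, U) = 1/(-20) = -1/20)
(S(1, 9) - 30)*(-116) = (-1/20 - 30)*(-116) = -601/20*(-116) = 17429/5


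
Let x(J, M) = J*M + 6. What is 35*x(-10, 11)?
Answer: -3640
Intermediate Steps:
x(J, M) = 6 + J*M
35*x(-10, 11) = 35*(6 - 10*11) = 35*(6 - 110) = 35*(-104) = -3640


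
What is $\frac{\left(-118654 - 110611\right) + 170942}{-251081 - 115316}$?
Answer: $\frac{58323}{366397} \approx 0.15918$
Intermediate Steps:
$\frac{\left(-118654 - 110611\right) + 170942}{-251081 - 115316} = \frac{-229265 + 170942}{-366397} = \left(-58323\right) \left(- \frac{1}{366397}\right) = \frac{58323}{366397}$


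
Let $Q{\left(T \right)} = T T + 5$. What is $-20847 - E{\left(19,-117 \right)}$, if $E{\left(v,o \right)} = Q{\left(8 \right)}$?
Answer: $-20916$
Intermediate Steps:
$Q{\left(T \right)} = 5 + T^{2}$ ($Q{\left(T \right)} = T^{2} + 5 = 5 + T^{2}$)
$E{\left(v,o \right)} = 69$ ($E{\left(v,o \right)} = 5 + 8^{2} = 5 + 64 = 69$)
$-20847 - E{\left(19,-117 \right)} = -20847 - 69 = -20916$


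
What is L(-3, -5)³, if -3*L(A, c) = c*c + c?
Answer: -8000/27 ≈ -296.30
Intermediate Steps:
L(A, c) = -c/3 - c²/3 (L(A, c) = -(c*c + c)/3 = -(c² + c)/3 = -(c + c²)/3 = -c/3 - c²/3)
L(-3, -5)³ = (-⅓*(-5)*(1 - 5))³ = (-⅓*(-5)*(-4))³ = (-20/3)³ = -8000/27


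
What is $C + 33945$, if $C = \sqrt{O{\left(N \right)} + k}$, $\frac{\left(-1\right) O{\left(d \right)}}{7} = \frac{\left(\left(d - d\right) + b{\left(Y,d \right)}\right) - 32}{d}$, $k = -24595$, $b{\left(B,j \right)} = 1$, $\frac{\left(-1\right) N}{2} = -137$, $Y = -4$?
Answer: $33945 + \frac{3 i \sqrt{205159418}}{274} \approx 33945.0 + 156.83 i$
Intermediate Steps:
$N = 274$ ($N = \left(-2\right) \left(-137\right) = 274$)
$O{\left(d \right)} = \frac{217}{d}$ ($O{\left(d \right)} = - 7 \frac{\left(\left(d - d\right) + 1\right) - 32}{d} = - 7 \frac{\left(0 + 1\right) - 32}{d} = - 7 \frac{1 - 32}{d} = - 7 \left(- \frac{31}{d}\right) = \frac{217}{d}$)
$C = \frac{3 i \sqrt{205159418}}{274}$ ($C = \sqrt{\frac{217}{274} - 24595} = \sqrt{- \frac{6738813}{274}} = \frac{3 i \sqrt{205159418}}{274} \approx 156.83 i$)
$C + 33945 = \frac{3 i \sqrt{205159418}}{274} + 33945 = 33945 + \frac{3 i \sqrt{205159418}}{274}$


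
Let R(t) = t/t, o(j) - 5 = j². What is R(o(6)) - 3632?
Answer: -3631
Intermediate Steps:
o(j) = 5 + j²
R(t) = 1
R(o(6)) - 3632 = 1 - 3632 = -3631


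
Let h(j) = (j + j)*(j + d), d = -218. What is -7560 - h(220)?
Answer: -8440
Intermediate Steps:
h(j) = 2*j*(-218 + j) (h(j) = (j + j)*(j - 218) = (2*j)*(-218 + j) = 2*j*(-218 + j))
-7560 - h(220) = -7560 - 2*220*(-218 + 220) = -7560 - 2*220*2 = -7560 - 1*880 = -7560 - 880 = -8440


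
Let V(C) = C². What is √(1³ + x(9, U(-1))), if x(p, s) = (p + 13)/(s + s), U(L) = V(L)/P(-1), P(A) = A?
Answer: I*√10 ≈ 3.1623*I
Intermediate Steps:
U(L) = -L² (U(L) = L²/(-1) = L²*(-1) = -L²)
x(p, s) = (13 + p)/(2*s) (x(p, s) = (13 + p)/((2*s)) = (13 + p)*(1/(2*s)) = (13 + p)/(2*s))
√(1³ + x(9, U(-1))) = √(1³ + (13 + 9)/(2*((-1*(-1)²)))) = √(1 + (½)*22/(-1*1)) = √(1 + (½)*22/(-1)) = √(1 + (½)*(-1)*22) = √(1 - 11) = √(-10) = I*√10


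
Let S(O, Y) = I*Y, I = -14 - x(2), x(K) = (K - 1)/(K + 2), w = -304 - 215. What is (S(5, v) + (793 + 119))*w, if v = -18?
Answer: -1212903/2 ≈ -6.0645e+5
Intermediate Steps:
w = -519
x(K) = (-1 + K)/(2 + K)
I = -57/4 (I = -14 - (-1 + 2)/(2 + 2) = -14 - 1/4 = -57/4 ≈ -14.250)
S(O, Y) = -57*Y/4
(S(5, v) + (793 + 119))*w = (-57/4*(-18) + (793 + 119))*(-519) = (513/2 + 912)*(-519) = (2337/2)*(-519) = -1212903/2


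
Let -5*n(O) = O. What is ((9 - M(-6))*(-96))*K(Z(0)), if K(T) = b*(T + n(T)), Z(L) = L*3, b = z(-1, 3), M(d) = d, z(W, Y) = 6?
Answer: 0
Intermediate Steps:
n(O) = -O/5
b = 6
Z(L) = 3*L
K(T) = 24*T/5 (K(T) = 6*(T - T/5) = 6*(4*T/5) = 24*T/5)
((9 - M(-6))*(-96))*K(Z(0)) = ((9 - 1*(-6))*(-96))*(24*(3*0)/5) = ((9 + 6)*(-96))*((24/5)*0) = (15*(-96))*0 = -1440*0 = 0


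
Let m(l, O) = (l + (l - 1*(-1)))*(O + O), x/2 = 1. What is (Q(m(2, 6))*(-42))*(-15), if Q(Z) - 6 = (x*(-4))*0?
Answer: 3780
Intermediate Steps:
x = 2 (x = 2*1 = 2)
m(l, O) = 2*O*(1 + 2*l) (m(l, O) = (l + (l + 1))*(2*O) = (l + (1 + l))*(2*O) = (1 + 2*l)*(2*O) = 2*O*(1 + 2*l))
Q(Z) = 6 (Q(Z) = 6 + (2*(-4))*0 = 6 - 8*0 = 6 + 0 = 6)
(Q(m(2, 6))*(-42))*(-15) = (6*(-42))*(-15) = -252*(-15) = 3780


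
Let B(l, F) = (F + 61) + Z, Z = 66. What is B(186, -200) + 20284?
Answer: 20211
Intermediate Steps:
B(l, F) = 127 + F (B(l, F) = (F + 61) + 66 = (61 + F) + 66 = 127 + F)
B(186, -200) + 20284 = (127 - 200) + 20284 = -73 + 20284 = 20211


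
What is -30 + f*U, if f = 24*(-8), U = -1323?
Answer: 253986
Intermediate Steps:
f = -192
-30 + f*U = -30 - 192*(-1323) = -30 + 254016 = 253986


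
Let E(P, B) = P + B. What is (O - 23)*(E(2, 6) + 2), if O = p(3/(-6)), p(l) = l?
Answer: -235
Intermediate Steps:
E(P, B) = B + P
O = -½ (O = 3/(-6) = 3*(-⅙) = -½ ≈ -0.50000)
(O - 23)*(E(2, 6) + 2) = (-½ - 23)*((6 + 2) + 2) = -47*(8 + 2)/2 = -47/2*10 = -235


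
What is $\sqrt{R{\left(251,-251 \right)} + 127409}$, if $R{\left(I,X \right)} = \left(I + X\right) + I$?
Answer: $2 \sqrt{31915} \approx 357.3$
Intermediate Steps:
$R{\left(I,X \right)} = X + 2 I$
$\sqrt{R{\left(251,-251 \right)} + 127409} = \sqrt{\left(-251 + 2 \cdot 251\right) + 127409} = \sqrt{\left(-251 + 502\right) + 127409} = \sqrt{251 + 127409} = \sqrt{127660} = 2 \sqrt{31915}$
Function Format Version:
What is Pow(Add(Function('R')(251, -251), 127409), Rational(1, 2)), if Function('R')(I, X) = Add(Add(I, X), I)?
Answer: Mul(2, Pow(31915, Rational(1, 2))) ≈ 357.30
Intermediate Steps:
Function('R')(I, X) = Add(X, Mul(2, I))
Pow(Add(Function('R')(251, -251), 127409), Rational(1, 2)) = Pow(Add(Add(-251, Mul(2, 251)), 127409), Rational(1, 2)) = Pow(Add(Add(-251, 502), 127409), Rational(1, 2)) = Pow(Add(251, 127409), Rational(1, 2)) = Pow(127660, Rational(1, 2)) = Mul(2, Pow(31915, Rational(1, 2)))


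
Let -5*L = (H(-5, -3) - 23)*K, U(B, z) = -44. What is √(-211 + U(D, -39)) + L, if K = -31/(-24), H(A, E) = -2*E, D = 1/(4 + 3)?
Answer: 527/120 + I*√255 ≈ 4.3917 + 15.969*I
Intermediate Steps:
D = ⅐ (D = 1/7 = ⅐ ≈ 0.14286)
K = 31/24 (K = -31*(-1/24) = 31/24 ≈ 1.2917)
L = 527/120 (L = -(-2*(-3) - 23)*31/(5*24) = -(6 - 23)*31/(5*24) = -(-17)*31/(5*24) = -⅕*(-527/24) = 527/120 ≈ 4.3917)
√(-211 + U(D, -39)) + L = √(-211 - 44) + 527/120 = √(-255) + 527/120 = I*√255 + 527/120 = 527/120 + I*√255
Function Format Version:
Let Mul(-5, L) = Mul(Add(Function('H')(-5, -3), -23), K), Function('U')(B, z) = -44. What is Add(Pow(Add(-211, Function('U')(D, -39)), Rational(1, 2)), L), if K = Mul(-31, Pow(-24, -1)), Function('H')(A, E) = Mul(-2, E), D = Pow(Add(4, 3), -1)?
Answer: Add(Rational(527, 120), Mul(I, Pow(255, Rational(1, 2)))) ≈ Add(4.3917, Mul(15.969, I))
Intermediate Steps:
D = Rational(1, 7) (D = Pow(7, -1) = Rational(1, 7) ≈ 0.14286)
K = Rational(31, 24) (K = Mul(-31, Rational(-1, 24)) = Rational(31, 24) ≈ 1.2917)
L = Rational(527, 120) (L = Mul(Rational(-1, 5), Mul(Add(Mul(-2, -3), -23), Rational(31, 24))) = Mul(Rational(-1, 5), Mul(Add(6, -23), Rational(31, 24))) = Mul(Rational(-1, 5), Mul(-17, Rational(31, 24))) = Mul(Rational(-1, 5), Rational(-527, 24)) = Rational(527, 120) ≈ 4.3917)
Add(Pow(Add(-211, Function('U')(D, -39)), Rational(1, 2)), L) = Add(Pow(Add(-211, -44), Rational(1, 2)), Rational(527, 120)) = Add(Pow(-255, Rational(1, 2)), Rational(527, 120)) = Add(Mul(I, Pow(255, Rational(1, 2))), Rational(527, 120)) = Add(Rational(527, 120), Mul(I, Pow(255, Rational(1, 2))))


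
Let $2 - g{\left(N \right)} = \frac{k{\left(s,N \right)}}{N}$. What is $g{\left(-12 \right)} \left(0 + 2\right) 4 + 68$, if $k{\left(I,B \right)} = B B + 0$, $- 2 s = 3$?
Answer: $180$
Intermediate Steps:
$s = - \frac{3}{2}$ ($s = \left(- \frac{1}{2}\right) 3 = - \frac{3}{2} \approx -1.5$)
$k{\left(I,B \right)} = B^{2}$ ($k{\left(I,B \right)} = B^{2} + 0 = B^{2}$)
$g{\left(N \right)} = 2 - N$ ($g{\left(N \right)} = 2 - \frac{N^{2}}{N} = 2 - N$)
$g{\left(-12 \right)} \left(0 + 2\right) 4 + 68 = \left(2 - -12\right) \left(0 + 2\right) 4 + 68 = \left(2 + 12\right) 2 \cdot 4 + 68 = 14 \cdot 8 + 68 = 112 + 68 = 180$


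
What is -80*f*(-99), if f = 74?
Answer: 586080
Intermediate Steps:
-80*f*(-99) = -80*74*(-99) = -5920*(-99) = 586080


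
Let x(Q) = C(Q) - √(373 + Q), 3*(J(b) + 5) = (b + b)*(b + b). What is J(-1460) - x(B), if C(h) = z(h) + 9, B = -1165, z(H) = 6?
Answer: 8526340/3 + 6*I*√22 ≈ 2.8421e+6 + 28.142*I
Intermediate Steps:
J(b) = -5 + 4*b²/3 (J(b) = -5 + ((b + b)*(b + b))/3 = -5 + ((2*b)*(2*b))/3 = -5 + (4*b²)/3 = -5 + 4*b²/3)
C(h) = 15 (C(h) = 6 + 9 = 15)
x(Q) = 15 - √(373 + Q)
J(-1460) - x(B) = (-5 + (4/3)*(-1460)²) - (15 - √(373 - 1165)) = (-5 + (4/3)*2131600) - (15 - √(-792)) = (-5 + 8526400/3) - (15 - 6*I*√22) = 8526385/3 - (15 - 6*I*√22) = 8526385/3 + (-15 + 6*I*√22) = 8526340/3 + 6*I*√22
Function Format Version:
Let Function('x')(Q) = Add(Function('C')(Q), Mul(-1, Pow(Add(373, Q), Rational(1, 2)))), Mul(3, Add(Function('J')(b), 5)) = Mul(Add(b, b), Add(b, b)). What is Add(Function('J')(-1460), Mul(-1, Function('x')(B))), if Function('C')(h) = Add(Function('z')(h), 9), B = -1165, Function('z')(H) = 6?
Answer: Add(Rational(8526340, 3), Mul(6, I, Pow(22, Rational(1, 2)))) ≈ Add(2.8421e+6, Mul(28.142, I))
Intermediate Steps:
Function('J')(b) = Add(-5, Mul(Rational(4, 3), Pow(b, 2))) (Function('J')(b) = Add(-5, Mul(Rational(1, 3), Mul(Add(b, b), Add(b, b)))) = Add(-5, Mul(Rational(1, 3), Mul(Mul(2, b), Mul(2, b)))) = Add(-5, Mul(Rational(1, 3), Mul(4, Pow(b, 2)))) = Add(-5, Mul(Rational(4, 3), Pow(b, 2))))
Function('C')(h) = 15 (Function('C')(h) = Add(6, 9) = 15)
Function('x')(Q) = Add(15, Mul(-1, Pow(Add(373, Q), Rational(1, 2))))
Add(Function('J')(-1460), Mul(-1, Function('x')(B))) = Add(Add(-5, Mul(Rational(4, 3), Pow(-1460, 2))), Mul(-1, Add(15, Mul(-1, Pow(Add(373, -1165), Rational(1, 2)))))) = Add(Add(-5, Mul(Rational(4, 3), 2131600)), Mul(-1, Add(15, Mul(-1, Pow(-792, Rational(1, 2)))))) = Add(Add(-5, Rational(8526400, 3)), Mul(-1, Add(15, Mul(-1, Mul(6, I, Pow(22, Rational(1, 2))))))) = Add(Rational(8526385, 3), Mul(-1, Add(15, Mul(-6, I, Pow(22, Rational(1, 2)))))) = Add(Rational(8526385, 3), Add(-15, Mul(6, I, Pow(22, Rational(1, 2))))) = Add(Rational(8526340, 3), Mul(6, I, Pow(22, Rational(1, 2))))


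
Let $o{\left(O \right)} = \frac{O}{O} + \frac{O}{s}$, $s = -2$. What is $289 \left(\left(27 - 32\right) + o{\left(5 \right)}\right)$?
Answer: $- \frac{3757}{2} \approx -1878.5$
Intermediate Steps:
$o{\left(O \right)} = 1 - \frac{O}{2}$ ($o{\left(O \right)} = \frac{O}{O} + \frac{O}{-2} = 1 + O \left(- \frac{1}{2}\right) = 1 - \frac{O}{2}$)
$289 \left(\left(27 - 32\right) + o{\left(5 \right)}\right) = 289 \left(\left(27 - 32\right) + \left(1 - \frac{5}{2}\right)\right) = 289 \left(-5 + \left(1 - \frac{5}{2}\right)\right) = 289 \left(-5 - \frac{3}{2}\right) = 289 \left(- \frac{13}{2}\right) = - \frac{3757}{2}$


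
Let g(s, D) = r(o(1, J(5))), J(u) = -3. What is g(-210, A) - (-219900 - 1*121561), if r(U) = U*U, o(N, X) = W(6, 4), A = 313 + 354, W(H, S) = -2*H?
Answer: 341605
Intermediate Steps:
A = 667
o(N, X) = -12 (o(N, X) = -2*6 = -12)
r(U) = U²
g(s, D) = 144 (g(s, D) = (-12)² = 144)
g(-210, A) - (-219900 - 1*121561) = 144 - (-219900 - 1*121561) = 144 - (-219900 - 121561) = 144 - 1*(-341461) = 144 + 341461 = 341605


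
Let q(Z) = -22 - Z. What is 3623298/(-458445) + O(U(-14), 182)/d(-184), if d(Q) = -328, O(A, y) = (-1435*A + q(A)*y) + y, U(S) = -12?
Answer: -1388655289/25061660 ≈ -55.410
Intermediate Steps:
O(A, y) = y - 1435*A + y*(-22 - A) (O(A, y) = (-1435*A + (-22 - A)*y) + y = (-1435*A + y*(-22 - A)) + y = y - 1435*A + y*(-22 - A))
3623298/(-458445) + O(U(-14), 182)/d(-184) = 3623298/(-458445) + (182 - 1435*(-12) - 1*182*(22 - 12))/(-328) = 3623298*(-1/458445) + (182 + 17220 - 1*182*10)*(-1/328) = -1207766/152815 + (182 + 17220 - 1820)*(-1/328) = -1207766/152815 + 15582*(-1/328) = -1207766/152815 - 7791/164 = -1388655289/25061660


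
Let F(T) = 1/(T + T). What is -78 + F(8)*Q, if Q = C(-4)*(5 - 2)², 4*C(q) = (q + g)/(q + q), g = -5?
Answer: -39855/512 ≈ -77.842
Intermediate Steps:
C(q) = (-5 + q)/(8*q) (C(q) = ((q - 5)/(q + q))/4 = ((-5 + q)/((2*q)))/4 = ((-5 + q)*(1/(2*q)))/4 = ((-5 + q)/(2*q))/4 = (-5 + q)/(8*q))
F(T) = 1/(2*T)
Q = 81/32 (Q = ((⅛)*(-5 - 4)/(-4))*(5 - 2)² = ((⅛)*(-¼)*(-9))*3² = (9/32)*9 = 81/32 ≈ 2.5313)
-78 + F(8)*Q = -78 + ((½)/8)*(81/32) = -78 + ((½)*(⅛))*(81/32) = -78 + (1/16)*(81/32) = -78 + 81/512 = -39855/512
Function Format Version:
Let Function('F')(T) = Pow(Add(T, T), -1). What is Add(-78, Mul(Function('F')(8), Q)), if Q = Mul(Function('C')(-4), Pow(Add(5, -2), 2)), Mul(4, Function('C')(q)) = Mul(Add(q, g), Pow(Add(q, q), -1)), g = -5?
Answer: Rational(-39855, 512) ≈ -77.842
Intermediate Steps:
Function('C')(q) = Mul(Rational(1, 8), Pow(q, -1), Add(-5, q)) (Function('C')(q) = Mul(Rational(1, 4), Mul(Add(q, -5), Pow(Add(q, q), -1))) = Mul(Rational(1, 4), Mul(Add(-5, q), Pow(Mul(2, q), -1))) = Mul(Rational(1, 4), Mul(Add(-5, q), Mul(Rational(1, 2), Pow(q, -1)))) = Mul(Rational(1, 4), Mul(Rational(1, 2), Pow(q, -1), Add(-5, q))) = Mul(Rational(1, 8), Pow(q, -1), Add(-5, q)))
Function('F')(T) = Mul(Rational(1, 2), Pow(T, -1)) (Function('F')(T) = Pow(Mul(2, T), -1) = Mul(Rational(1, 2), Pow(T, -1)))
Q = Rational(81, 32) (Q = Mul(Mul(Rational(1, 8), Pow(-4, -1), Add(-5, -4)), Pow(Add(5, -2), 2)) = Mul(Mul(Rational(1, 8), Rational(-1, 4), -9), Pow(3, 2)) = Mul(Rational(9, 32), 9) = Rational(81, 32) ≈ 2.5313)
Add(-78, Mul(Function('F')(8), Q)) = Add(-78, Mul(Mul(Rational(1, 2), Pow(8, -1)), Rational(81, 32))) = Add(-78, Mul(Mul(Rational(1, 2), Rational(1, 8)), Rational(81, 32))) = Add(-78, Mul(Rational(1, 16), Rational(81, 32))) = Add(-78, Rational(81, 512)) = Rational(-39855, 512)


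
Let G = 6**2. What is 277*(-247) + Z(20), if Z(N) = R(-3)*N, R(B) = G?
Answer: -67699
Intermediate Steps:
G = 36
R(B) = 36
Z(N) = 36*N
277*(-247) + Z(20) = 277*(-247) + 36*20 = -68419 + 720 = -67699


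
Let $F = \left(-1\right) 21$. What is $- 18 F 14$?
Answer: $5292$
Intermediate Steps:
$F = -21$
$- 18 F 14 = \left(-18\right) \left(-21\right) 14 = 378 \cdot 14 = 5292$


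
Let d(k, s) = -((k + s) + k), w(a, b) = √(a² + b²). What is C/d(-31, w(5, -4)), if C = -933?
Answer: -57846/3803 - 933*√41/3803 ≈ -16.782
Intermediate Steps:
d(k, s) = -s - 2*k (d(k, s) = -(s + 2*k) = -s - 2*k)
C/d(-31, w(5, -4)) = -933/(-√(5² + (-4)²) - 2*(-31)) = -933/(-√(25 + 16) + 62) = -933/(-√41 + 62) = -933/(62 - √41)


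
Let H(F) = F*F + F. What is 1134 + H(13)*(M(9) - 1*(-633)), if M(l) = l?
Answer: 117978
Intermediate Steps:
H(F) = F + F² (H(F) = F² + F = F + F²)
1134 + H(13)*(M(9) - 1*(-633)) = 1134 + (13*(1 + 13))*(9 - 1*(-633)) = 1134 + (13*14)*(9 + 633) = 1134 + 182*642 = 1134 + 116844 = 117978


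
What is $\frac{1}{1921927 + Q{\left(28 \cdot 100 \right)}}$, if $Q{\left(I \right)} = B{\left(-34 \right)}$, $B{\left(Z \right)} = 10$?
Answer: $\frac{1}{1921937} \approx 5.2031 \cdot 10^{-7}$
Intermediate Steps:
$Q{\left(I \right)} = 10$
$\frac{1}{1921927 + Q{\left(28 \cdot 100 \right)}} = \frac{1}{1921927 + 10} = \frac{1}{1921937}$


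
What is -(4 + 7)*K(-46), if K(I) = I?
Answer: 506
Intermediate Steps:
-(4 + 7)*K(-46) = -(4 + 7)*(-46) = -11*(-46) = -1*(-506) = 506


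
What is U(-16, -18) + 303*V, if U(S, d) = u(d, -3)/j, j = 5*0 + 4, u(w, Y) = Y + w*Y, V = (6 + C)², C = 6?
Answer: 174579/4 ≈ 43645.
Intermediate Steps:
V = 144 (V = (6 + 6)² = 12² = 144)
u(w, Y) = Y + Y*w
j = 4 (j = 0 + 4 = 4)
U(S, d) = -¾ - 3*d/4 (U(S, d) = -3*(1 + d)/4 = (-3 - 3*d)*(¼) = -¾ - 3*d/4)
U(-16, -18) + 303*V = (-¾ - ¾*(-18)) + 303*144 = (-¾ + 27/2) + 43632 = 51/4 + 43632 = 174579/4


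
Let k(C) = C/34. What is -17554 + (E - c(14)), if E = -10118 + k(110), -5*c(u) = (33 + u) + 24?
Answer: -2350638/85 ≈ -27655.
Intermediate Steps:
k(C) = C/34 (k(C) = C*(1/34) = C/34)
c(u) = -57/5 - u/5 (c(u) = -((33 + u) + 24)/5 = -(57 + u)/5 = -57/5 - u/5)
E = -171951/17 (E = -10118 + (1/34)*110 = -10118 + 55/17 = -171951/17 ≈ -10115.)
-17554 + (E - c(14)) = -17554 + (-171951/17 - (-57/5 - 1/5*14)) = -17554 + (-171951/17 - (-57/5 - 14/5)) = -17554 + (-171951/17 - 1*(-71/5)) = -17554 + (-171951/17 + 71/5) = -17554 - 858548/85 = -2350638/85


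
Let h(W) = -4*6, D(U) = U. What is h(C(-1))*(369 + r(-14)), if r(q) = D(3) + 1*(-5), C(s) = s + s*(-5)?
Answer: -8808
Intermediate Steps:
C(s) = -4*s (C(s) = s - 5*s = -4*s)
r(q) = -2 (r(q) = 3 + 1*(-5) = 3 - 5 = -2)
h(W) = -24
h(C(-1))*(369 + r(-14)) = -24*(369 - 2) = -24*367 = -8808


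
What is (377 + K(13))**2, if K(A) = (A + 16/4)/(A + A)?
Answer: 96412761/676 ≈ 1.4262e+5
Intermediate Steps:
K(A) = (4 + A)/(2*A) (K(A) = (A + 16*(1/4))/((2*A)) = (A + 4)*(1/(2*A)) = (4 + A)*(1/(2*A)) = (4 + A)/(2*A))
(377 + K(13))**2 = (377 + (1/2)*(4 + 13)/13)**2 = (377 + (1/2)*(1/13)*17)**2 = (377 + 17/26)**2 = (9819/26)**2 = 96412761/676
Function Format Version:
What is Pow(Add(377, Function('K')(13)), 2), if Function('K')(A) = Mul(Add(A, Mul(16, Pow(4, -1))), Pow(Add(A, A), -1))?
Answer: Rational(96412761, 676) ≈ 1.4262e+5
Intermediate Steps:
Function('K')(A) = Mul(Rational(1, 2), Pow(A, -1), Add(4, A)) (Function('K')(A) = Mul(Add(A, Mul(16, Rational(1, 4))), Pow(Mul(2, A), -1)) = Mul(Add(A, 4), Mul(Rational(1, 2), Pow(A, -1))) = Mul(Add(4, A), Mul(Rational(1, 2), Pow(A, -1))) = Mul(Rational(1, 2), Pow(A, -1), Add(4, A)))
Pow(Add(377, Function('K')(13)), 2) = Pow(Add(377, Mul(Rational(1, 2), Pow(13, -1), Add(4, 13))), 2) = Pow(Add(377, Mul(Rational(1, 2), Rational(1, 13), 17)), 2) = Pow(Add(377, Rational(17, 26)), 2) = Pow(Rational(9819, 26), 2) = Rational(96412761, 676)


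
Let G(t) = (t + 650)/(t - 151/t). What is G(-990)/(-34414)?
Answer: -168300/16861982443 ≈ -9.9810e-6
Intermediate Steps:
G(t) = (650 + t)/(t - 151/t)
G(-990)/(-34414) = -990*(650 - 990)/(-151 + (-990)²)/(-34414) = -990*(-340)/(-151 + 980100)*(-1/34414) = -990*(-340)/979949*(-1/34414) = -990*1/979949*(-340)*(-1/34414) = (336600/979949)*(-1/34414) = -168300/16861982443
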